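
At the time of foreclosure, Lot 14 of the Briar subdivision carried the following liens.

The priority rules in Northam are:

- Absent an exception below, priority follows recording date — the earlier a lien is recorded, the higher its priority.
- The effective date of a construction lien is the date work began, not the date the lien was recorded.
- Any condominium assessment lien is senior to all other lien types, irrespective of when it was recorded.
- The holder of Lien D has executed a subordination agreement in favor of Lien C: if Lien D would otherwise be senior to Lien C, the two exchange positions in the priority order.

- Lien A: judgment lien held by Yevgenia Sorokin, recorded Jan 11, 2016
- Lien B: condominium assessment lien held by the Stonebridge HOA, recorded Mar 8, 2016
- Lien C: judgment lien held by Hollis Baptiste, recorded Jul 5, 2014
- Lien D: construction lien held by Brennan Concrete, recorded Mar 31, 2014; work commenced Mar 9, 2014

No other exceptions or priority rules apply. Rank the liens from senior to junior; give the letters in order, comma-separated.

First, effective dates: D is treated as recorded Mar 9, 2014, the work-commencement date.
B is a condominium assessment lien and takes priority over every other lien.
The other liens, earliest effective date first: D (Mar 9, 2014), C (Jul 5, 2014), A (Jan 11, 2016).
The subordination applies — D was senior to C — so D and C swap.

B, C, D, A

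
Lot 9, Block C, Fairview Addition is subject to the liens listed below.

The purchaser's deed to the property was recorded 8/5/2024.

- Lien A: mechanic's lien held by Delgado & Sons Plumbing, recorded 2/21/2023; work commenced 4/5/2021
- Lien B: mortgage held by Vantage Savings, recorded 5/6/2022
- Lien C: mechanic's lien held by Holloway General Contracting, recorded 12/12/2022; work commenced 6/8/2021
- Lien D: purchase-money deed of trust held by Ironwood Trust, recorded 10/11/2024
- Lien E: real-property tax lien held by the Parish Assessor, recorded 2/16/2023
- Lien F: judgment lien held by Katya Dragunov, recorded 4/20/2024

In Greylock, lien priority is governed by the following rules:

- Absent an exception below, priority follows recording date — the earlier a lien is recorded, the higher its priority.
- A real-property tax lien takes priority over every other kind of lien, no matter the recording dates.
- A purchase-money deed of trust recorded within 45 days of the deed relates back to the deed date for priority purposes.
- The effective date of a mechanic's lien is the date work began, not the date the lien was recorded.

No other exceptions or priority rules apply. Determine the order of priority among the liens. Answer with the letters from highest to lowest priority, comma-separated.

First, effective dates: A is treated as recorded 4/5/2021, the work-commencement date; C is treated as recorded 6/8/2021, the work-commencement date; D was recorded 67 days after the deed, outside the 45-day window, so it keeps its recording date.
E is a real-property tax lien, so it outranks all other liens regardless of date.
The other liens, earliest effective date first: A (4/5/2021), C (6/8/2021), B (5/6/2022), F (4/20/2024), D (10/11/2024).

E, A, C, B, F, D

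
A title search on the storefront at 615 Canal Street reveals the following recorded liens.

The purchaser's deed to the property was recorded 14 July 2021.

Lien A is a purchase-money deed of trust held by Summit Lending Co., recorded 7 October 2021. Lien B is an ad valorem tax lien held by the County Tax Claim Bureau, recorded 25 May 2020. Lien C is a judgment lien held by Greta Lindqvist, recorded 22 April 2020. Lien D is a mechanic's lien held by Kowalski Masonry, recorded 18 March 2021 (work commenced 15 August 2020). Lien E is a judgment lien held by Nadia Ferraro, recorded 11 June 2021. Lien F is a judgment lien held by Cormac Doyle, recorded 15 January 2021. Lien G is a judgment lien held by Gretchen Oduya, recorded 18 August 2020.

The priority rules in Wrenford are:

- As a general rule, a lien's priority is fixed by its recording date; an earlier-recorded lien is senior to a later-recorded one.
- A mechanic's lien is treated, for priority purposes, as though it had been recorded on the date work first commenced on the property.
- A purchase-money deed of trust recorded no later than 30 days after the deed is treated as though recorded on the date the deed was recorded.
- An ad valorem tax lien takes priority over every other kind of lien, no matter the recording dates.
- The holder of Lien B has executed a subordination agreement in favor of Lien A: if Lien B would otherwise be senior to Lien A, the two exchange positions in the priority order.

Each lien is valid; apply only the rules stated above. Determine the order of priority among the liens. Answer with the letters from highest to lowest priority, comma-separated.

Effective dates after the stated exceptions: A was recorded 85 days after the deed — beyond 30 days — so no relation-back applies; D's effective date is 15 August 2020, when work began.
B, as an ad valorem tax lien, has superpriority and ranks first.
The other liens, earliest effective date first: C (22 April 2020), D (15 August 2020), G (18 August 2020), F (15 January 2021), E (11 June 2021), A (7 October 2021).
B would otherwise be senior to A, so under the subordination agreement B and A exchange positions.

A, C, D, G, F, E, B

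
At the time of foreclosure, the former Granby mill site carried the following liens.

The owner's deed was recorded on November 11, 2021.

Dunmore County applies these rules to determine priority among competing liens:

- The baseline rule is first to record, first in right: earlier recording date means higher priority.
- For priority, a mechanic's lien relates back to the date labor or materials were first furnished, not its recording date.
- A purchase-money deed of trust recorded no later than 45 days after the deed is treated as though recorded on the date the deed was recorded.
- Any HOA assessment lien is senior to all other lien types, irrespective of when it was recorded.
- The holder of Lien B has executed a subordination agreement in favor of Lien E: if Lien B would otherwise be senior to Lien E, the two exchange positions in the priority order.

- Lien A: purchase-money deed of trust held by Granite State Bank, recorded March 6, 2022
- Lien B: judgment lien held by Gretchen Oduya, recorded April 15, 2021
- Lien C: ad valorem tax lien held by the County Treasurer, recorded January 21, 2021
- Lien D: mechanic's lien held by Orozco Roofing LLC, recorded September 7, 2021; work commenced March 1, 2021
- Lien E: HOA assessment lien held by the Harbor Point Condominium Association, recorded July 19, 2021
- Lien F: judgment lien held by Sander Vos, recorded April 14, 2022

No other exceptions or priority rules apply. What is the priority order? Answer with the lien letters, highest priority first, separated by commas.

Adjusting effective dates: A was recorded 115 days after the deed — beyond 45 days — so no relation-back applies; D's effective date is March 1, 2021, when work began.
E is an HOA assessment lien and takes priority over every other lien.
Among the remaining liens, by effective date: C (January 21, 2021), D (March 1, 2021), B (April 15, 2021), A (March 6, 2022), F (April 14, 2022).
Since B is not senior to E, the subordination leaves the order unchanged.

E, C, D, B, A, F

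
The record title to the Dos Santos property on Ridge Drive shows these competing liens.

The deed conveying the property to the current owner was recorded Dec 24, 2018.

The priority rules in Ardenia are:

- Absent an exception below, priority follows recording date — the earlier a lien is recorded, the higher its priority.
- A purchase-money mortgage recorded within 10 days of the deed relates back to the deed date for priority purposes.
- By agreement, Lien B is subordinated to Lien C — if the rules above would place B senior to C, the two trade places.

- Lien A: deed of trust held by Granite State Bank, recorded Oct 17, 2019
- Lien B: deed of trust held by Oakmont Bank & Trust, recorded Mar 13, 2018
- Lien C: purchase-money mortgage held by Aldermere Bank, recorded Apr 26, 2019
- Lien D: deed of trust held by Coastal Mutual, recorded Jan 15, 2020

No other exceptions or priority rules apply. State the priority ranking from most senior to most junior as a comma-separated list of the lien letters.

Effective dates: C missed the 10-day window (123 days after the deed), so its recording date stands.
By effective date: B (Mar 13, 2018), C (Apr 26, 2019), A (Oct 17, 2019), D (Jan 15, 2020).
Because B would otherwise rank above C, the subordination swaps them.

C, B, A, D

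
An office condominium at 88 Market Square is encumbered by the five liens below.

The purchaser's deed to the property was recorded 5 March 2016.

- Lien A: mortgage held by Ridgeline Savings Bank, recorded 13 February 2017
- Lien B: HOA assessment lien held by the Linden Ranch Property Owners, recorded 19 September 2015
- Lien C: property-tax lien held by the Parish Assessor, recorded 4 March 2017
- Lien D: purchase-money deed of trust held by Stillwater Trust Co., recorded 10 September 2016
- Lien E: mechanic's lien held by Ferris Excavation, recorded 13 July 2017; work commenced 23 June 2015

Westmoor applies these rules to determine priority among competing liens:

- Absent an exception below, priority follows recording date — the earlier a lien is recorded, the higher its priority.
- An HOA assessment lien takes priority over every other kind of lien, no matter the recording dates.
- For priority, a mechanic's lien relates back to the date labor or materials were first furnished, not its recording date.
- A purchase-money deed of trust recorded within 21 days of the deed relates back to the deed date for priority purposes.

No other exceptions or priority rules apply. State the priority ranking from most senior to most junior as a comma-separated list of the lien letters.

B, E, D, A, C

Effective dates after the stated exceptions: D was recorded 189 days after the deed, outside the 21-day window, so it keeps its recording date; E's effective date is 23 June 2015, when work began.
B is an HOA assessment lien, so it outranks all other liens regardless of date.
Ordering the rest by effective date: E (23 June 2015), D (10 September 2016), A (13 February 2017), C (4 March 2017).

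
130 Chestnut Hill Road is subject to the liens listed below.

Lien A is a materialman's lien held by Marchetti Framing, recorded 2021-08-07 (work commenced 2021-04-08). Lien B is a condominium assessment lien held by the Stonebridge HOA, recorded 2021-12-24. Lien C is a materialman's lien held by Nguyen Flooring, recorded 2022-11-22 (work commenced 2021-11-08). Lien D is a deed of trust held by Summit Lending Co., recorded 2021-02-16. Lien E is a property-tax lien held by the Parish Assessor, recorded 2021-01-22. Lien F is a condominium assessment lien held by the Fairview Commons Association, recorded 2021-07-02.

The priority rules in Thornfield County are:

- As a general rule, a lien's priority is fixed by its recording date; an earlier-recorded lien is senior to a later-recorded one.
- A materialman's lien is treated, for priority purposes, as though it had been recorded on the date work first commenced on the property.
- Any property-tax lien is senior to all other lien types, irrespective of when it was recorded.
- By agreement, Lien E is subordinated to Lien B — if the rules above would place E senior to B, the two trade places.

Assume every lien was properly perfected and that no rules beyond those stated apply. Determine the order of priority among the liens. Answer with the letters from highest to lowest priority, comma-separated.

B, D, A, F, C, E

Adjusting effective dates: A relates back to 2021-04-08 (work commenced); C relates back to 2021-11-08 (work commenced).
E is a property-tax lien, so it outranks all other liens regardless of date.
The other liens, earliest effective date first: D (2021-02-16), A (2021-04-08), F (2021-07-02), C (2021-11-08), B (2021-12-24).
E is senior to B before the subordination, so the two trade places.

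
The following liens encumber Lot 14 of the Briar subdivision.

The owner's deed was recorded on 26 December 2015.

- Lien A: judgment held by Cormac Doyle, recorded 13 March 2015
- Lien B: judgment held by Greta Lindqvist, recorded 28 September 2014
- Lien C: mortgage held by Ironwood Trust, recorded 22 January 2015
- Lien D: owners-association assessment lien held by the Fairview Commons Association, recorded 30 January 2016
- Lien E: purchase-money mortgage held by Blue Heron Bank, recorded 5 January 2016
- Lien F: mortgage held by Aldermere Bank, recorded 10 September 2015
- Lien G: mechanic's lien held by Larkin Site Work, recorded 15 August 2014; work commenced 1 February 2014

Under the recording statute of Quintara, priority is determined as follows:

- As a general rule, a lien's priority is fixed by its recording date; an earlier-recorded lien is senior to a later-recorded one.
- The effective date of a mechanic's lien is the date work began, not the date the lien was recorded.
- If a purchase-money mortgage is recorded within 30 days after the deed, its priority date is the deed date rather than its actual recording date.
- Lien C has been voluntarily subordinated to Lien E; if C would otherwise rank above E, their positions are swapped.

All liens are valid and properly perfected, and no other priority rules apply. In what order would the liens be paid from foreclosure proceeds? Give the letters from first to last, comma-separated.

G, B, E, A, F, C, D

Effective dates after the stated exceptions: E's effective date is the deed date, 26 December 2015; G relates back to 1 February 2014 (work commenced).
By effective date: G (1 February 2014), B (28 September 2014), C (22 January 2015), A (13 March 2015), F (10 September 2015), E (26 December 2015), D (30 January 2016).
The subordination applies — C was senior to E — so C and E swap.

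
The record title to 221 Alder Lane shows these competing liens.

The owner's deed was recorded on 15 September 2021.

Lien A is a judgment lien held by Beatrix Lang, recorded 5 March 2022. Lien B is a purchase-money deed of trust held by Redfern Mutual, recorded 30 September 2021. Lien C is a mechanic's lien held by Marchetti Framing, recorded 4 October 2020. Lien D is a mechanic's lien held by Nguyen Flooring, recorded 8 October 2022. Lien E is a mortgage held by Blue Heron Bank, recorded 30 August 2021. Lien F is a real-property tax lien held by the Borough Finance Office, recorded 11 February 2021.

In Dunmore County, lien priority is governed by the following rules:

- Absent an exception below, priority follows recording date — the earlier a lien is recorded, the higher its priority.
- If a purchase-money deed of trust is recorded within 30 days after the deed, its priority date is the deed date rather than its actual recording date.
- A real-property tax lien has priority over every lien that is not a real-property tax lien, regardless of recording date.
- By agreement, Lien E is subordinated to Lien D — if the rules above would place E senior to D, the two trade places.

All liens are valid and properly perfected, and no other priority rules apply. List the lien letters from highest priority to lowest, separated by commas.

F, C, D, B, A, E

Effective dates: B's effective date is the deed date, 15 September 2021.
F, as a real-property tax lien, has superpriority and ranks first.
The other liens, earliest effective date first: C (4 October 2020), E (30 August 2021), B (15 September 2021), A (5 March 2022), D (8 October 2022).
E would otherwise be senior to D, so under the subordination agreement E and D exchange positions.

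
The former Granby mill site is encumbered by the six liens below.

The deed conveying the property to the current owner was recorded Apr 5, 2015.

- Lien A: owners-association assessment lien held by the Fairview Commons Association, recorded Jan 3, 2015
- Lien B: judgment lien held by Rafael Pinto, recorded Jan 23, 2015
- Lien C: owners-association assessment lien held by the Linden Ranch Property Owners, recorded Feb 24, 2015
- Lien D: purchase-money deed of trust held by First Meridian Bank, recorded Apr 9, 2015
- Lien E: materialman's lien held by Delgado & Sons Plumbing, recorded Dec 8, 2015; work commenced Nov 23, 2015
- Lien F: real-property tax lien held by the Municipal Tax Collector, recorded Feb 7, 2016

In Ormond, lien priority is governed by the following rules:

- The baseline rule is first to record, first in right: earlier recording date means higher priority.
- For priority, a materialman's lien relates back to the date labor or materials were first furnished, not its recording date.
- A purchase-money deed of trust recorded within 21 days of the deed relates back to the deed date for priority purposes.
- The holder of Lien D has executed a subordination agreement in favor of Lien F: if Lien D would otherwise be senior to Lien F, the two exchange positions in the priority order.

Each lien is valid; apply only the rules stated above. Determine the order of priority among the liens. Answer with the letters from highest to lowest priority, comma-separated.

Effective dates: D was recorded within the 21-day window, so its effective date is the deed date Apr 5, 2015; E is treated as recorded Nov 23, 2015, the work-commencement date.
Ordering by effective date: A (Jan 3, 2015), B (Jan 23, 2015), C (Feb 24, 2015), D (Apr 5, 2015), E (Nov 23, 2015), F (Feb 7, 2016).
D would otherwise be senior to F, so under the subordination agreement D and F exchange positions.

A, B, C, F, E, D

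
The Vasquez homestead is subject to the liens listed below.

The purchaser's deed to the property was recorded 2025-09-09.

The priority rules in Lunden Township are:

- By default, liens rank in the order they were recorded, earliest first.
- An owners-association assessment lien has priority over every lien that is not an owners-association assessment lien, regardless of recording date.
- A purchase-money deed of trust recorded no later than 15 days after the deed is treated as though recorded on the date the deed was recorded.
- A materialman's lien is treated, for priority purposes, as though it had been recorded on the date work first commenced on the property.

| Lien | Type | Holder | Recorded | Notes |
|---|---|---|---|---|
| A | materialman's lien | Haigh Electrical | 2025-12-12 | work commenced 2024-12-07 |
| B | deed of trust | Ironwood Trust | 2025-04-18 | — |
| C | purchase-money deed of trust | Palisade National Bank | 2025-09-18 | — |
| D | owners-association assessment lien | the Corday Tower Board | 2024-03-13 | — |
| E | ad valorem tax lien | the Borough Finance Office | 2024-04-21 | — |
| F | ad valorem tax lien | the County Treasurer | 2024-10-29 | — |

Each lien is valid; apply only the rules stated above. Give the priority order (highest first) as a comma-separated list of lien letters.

D, E, F, A, B, C

Effective dates after the stated exceptions: A relates back to 2024-12-07 (work commenced); C's effective date is the deed date, 2025-09-09.
D is an owners-association assessment lien and takes priority over every other lien.
Ordering the rest by effective date: E (2024-04-21), F (2024-10-29), A (2024-12-07), B (2025-04-18), C (2025-09-09).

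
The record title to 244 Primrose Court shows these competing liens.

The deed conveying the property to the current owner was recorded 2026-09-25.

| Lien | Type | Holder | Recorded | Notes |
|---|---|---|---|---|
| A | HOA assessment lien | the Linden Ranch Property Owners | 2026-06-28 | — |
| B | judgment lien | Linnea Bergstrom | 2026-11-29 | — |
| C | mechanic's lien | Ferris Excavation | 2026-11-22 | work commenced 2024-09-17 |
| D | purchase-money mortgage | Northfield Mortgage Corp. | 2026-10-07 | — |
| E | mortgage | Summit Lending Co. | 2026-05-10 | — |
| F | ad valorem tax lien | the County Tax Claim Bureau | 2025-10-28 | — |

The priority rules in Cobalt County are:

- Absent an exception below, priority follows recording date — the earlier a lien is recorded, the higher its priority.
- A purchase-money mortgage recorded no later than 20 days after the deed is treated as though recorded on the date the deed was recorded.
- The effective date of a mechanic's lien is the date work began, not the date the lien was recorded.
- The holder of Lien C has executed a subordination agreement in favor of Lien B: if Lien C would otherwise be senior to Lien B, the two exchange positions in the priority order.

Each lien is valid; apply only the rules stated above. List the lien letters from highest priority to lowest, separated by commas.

B, F, E, A, D, C

Effective dates: C is treated as recorded 2024-09-17, the work-commencement date; D relates back to the deed date 2026-09-25.
Ordering by effective date: C (2024-09-17), F (2025-10-28), E (2026-05-10), A (2026-06-28), D (2026-09-25), B (2026-11-29).
C is senior to B before the subordination, so the two trade places.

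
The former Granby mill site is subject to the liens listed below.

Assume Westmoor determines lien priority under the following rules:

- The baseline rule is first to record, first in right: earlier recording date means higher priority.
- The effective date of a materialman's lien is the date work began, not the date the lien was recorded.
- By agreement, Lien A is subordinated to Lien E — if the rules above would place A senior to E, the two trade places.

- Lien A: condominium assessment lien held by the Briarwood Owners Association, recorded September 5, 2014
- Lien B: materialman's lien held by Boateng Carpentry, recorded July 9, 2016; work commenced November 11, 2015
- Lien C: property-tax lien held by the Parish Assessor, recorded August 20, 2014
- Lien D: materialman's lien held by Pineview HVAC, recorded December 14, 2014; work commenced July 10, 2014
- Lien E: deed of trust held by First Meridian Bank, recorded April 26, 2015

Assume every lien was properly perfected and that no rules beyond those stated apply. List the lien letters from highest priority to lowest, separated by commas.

D, C, E, A, B

Effective dates after the stated exceptions: B is treated as recorded November 11, 2015, the work-commencement date; D's effective date is July 10, 2014, when work began.
Sorted by effective date: D (July 10, 2014), C (August 20, 2014), A (September 5, 2014), E (April 26, 2015), B (November 11, 2015).
A would otherwise be senior to E, so under the subordination agreement A and E exchange positions.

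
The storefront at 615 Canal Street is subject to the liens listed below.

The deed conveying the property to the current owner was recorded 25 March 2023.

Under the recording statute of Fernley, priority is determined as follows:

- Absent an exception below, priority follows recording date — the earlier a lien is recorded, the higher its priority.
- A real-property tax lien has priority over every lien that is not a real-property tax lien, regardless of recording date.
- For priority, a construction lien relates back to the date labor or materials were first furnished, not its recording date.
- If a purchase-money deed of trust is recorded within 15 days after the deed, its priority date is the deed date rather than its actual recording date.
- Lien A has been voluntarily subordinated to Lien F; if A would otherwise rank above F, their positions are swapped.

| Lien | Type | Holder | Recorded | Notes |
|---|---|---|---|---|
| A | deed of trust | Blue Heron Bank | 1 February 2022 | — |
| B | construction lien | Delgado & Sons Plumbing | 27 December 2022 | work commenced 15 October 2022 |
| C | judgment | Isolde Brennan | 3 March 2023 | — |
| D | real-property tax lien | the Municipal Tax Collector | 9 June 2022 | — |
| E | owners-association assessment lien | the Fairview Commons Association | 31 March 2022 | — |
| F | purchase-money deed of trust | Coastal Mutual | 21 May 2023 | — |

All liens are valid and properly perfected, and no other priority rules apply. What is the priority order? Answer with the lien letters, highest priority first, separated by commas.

First, effective dates: B's effective date is 15 October 2022, when work began; F missed the 15-day window (57 days after the deed), so its recording date stands.
D is a real-property tax lien, so it outranks all other liens regardless of date.
Among the remaining liens, by effective date: A (1 February 2022), E (31 March 2022), B (15 October 2022), C (3 March 2023), F (21 May 2023).
The subordination applies — A was senior to F — so A and F swap.

D, F, E, B, C, A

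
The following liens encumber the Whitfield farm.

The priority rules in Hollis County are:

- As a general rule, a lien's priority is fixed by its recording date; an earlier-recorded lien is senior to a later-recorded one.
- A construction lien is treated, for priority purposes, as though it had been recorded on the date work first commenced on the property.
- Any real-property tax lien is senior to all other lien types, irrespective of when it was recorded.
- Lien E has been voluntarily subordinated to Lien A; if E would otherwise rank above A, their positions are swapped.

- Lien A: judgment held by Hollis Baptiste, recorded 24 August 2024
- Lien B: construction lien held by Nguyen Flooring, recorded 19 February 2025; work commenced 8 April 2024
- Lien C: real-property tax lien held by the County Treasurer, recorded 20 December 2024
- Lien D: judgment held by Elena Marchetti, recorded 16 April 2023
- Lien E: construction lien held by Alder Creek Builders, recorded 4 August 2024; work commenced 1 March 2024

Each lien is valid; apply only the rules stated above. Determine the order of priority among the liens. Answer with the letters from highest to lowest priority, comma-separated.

C, D, A, B, E

Adjusting effective dates: B's effective date is 8 April 2024, when work began; E's effective date is 1 March 2024, when work began.
C is a real-property tax lien, so it outranks all other liens regardless of date.
Among the remaining liens, by effective date: D (16 April 2023), E (1 March 2024), B (8 April 2024), A (24 August 2024).
Because E would otherwise rank above A, the subordination swaps them.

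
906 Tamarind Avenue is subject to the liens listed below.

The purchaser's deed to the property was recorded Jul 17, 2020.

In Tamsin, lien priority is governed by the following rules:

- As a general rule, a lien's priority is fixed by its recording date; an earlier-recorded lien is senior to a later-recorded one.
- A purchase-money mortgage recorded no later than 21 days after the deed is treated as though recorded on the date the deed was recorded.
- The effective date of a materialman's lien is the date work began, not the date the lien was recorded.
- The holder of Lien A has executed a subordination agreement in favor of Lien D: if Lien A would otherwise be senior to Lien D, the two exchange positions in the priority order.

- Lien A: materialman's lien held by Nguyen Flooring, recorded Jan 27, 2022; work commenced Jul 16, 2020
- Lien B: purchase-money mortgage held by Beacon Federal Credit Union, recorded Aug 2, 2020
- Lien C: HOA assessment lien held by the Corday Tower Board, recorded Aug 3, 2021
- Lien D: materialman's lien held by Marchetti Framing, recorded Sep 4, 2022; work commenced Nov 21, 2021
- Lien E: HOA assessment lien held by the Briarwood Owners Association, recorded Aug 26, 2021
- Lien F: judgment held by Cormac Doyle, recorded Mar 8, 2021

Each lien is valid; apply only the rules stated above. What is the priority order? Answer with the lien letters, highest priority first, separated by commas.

Effective dates: A relates back to Jul 16, 2020 (work commenced); B relates back to the deed date Jul 17, 2020; D's effective date is Nov 21, 2021, when work began.
Sorted by effective date: A (Jul 16, 2020), B (Jul 17, 2020), F (Mar 8, 2021), C (Aug 3, 2021), E (Aug 26, 2021), D (Nov 21, 2021).
A is senior to D before the subordination, so the two trade places.

D, B, F, C, E, A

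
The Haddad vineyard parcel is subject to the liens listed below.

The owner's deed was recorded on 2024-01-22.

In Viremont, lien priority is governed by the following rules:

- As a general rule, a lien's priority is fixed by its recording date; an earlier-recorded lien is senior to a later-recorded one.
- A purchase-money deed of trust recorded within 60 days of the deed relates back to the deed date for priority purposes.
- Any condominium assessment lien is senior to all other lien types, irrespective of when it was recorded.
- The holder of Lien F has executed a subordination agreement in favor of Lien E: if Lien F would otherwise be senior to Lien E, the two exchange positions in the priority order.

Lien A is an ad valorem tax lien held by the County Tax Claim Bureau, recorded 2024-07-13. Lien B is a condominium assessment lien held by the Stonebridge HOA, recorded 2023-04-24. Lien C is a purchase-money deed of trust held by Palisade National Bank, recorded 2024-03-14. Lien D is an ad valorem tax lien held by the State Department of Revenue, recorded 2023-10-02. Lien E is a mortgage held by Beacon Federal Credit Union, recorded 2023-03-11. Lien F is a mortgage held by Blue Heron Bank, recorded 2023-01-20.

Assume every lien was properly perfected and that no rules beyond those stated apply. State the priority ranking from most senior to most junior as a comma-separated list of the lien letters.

Effective dates after the stated exceptions: C relates back to the deed date 2024-01-22.
As a condominium assessment lien, B is senior to every other lien.
Remaining liens by effective date: F (2023-01-20), E (2023-03-11), D (2023-10-02), C (2024-01-22), A (2024-07-13).
F is senior to E before the subordination, so the two trade places.

B, E, F, D, C, A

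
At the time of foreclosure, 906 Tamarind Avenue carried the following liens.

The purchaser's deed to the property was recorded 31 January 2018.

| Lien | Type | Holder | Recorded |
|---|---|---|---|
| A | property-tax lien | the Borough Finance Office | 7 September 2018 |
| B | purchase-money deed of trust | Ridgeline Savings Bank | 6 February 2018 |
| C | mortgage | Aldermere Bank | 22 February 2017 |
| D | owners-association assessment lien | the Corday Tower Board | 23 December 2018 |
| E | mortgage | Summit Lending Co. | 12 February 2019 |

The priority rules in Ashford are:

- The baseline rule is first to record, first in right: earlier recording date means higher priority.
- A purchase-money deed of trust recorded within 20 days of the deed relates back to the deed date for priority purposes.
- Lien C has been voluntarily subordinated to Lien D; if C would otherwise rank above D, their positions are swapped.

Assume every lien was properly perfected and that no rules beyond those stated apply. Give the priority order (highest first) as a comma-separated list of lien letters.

D, B, A, C, E

Effective dates: B's effective date is the deed date, 31 January 2018.
By effective date, earliest first: C (22 February 2017), B (31 January 2018), A (7 September 2018), D (23 December 2018), E (12 February 2019).
Because C would otherwise rank above D, the subordination swaps them.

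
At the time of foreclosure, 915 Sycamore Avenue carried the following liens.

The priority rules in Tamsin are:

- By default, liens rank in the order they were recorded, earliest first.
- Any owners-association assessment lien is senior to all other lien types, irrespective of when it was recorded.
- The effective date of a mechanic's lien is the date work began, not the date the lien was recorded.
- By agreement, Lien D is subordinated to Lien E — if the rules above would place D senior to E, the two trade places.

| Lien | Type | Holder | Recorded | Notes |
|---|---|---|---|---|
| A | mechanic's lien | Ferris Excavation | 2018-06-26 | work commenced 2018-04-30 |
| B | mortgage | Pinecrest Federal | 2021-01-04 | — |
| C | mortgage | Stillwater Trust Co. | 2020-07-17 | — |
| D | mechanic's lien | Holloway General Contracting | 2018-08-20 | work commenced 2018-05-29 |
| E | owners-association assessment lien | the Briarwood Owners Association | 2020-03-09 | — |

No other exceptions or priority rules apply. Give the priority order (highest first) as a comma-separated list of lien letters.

Effective dates after the stated exceptions: A relates back to 2018-04-30 (work commenced); D is treated as recorded 2018-05-29, the work-commencement date.
E is an owners-association assessment lien and takes priority over every other lien.
Remaining liens by effective date: A (2018-04-30), D (2018-05-29), C (2020-07-17), B (2021-01-04).
D is already junior to E, so the subordination agreement changes nothing.

E, A, D, C, B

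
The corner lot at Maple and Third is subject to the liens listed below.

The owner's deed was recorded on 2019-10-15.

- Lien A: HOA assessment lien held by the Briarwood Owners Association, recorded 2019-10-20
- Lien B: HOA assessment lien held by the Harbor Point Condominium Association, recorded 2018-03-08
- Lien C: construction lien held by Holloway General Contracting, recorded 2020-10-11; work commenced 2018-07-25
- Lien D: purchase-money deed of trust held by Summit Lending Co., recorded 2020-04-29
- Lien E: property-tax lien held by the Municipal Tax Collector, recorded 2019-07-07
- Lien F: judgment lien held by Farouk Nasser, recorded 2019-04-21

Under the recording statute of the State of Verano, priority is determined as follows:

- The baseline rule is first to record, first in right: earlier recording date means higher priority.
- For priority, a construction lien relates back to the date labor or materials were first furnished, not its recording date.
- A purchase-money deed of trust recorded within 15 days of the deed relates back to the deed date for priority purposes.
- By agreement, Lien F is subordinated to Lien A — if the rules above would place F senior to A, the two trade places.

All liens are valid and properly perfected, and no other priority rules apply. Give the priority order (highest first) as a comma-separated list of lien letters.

Effective dates after the stated exceptions: C's effective date is 2018-07-25, when work began; D was recorded 197 days after the deed, outside the 15-day window, so it keeps its recording date.
By effective date, earliest first: B (2018-03-08), C (2018-07-25), F (2019-04-21), E (2019-07-07), A (2019-10-20), D (2020-04-29).
F is senior to A before the subordination, so the two trade places.

B, C, A, E, F, D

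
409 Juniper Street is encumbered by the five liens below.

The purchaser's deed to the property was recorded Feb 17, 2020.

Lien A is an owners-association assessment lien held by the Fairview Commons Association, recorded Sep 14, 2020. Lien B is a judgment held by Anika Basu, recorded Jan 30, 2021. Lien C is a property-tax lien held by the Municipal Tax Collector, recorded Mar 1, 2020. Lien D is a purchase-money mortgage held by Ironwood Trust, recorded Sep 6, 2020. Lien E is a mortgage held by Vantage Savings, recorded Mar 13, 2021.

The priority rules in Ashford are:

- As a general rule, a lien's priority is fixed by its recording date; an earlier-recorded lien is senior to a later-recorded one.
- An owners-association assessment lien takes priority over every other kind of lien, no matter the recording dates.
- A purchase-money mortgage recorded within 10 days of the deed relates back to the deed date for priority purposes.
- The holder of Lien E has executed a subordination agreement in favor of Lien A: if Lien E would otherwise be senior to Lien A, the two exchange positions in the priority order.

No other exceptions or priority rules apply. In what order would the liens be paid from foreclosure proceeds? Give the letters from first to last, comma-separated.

A, C, D, B, E

Effective dates after the stated exceptions: D missed the 10-day window (202 days after the deed), so its recording date stands.
A is an owners-association assessment lien, so it outranks all other liens regardless of date.
Ordering the rest by effective date: C (Mar 1, 2020), D (Sep 6, 2020), B (Jan 30, 2021), E (Mar 13, 2021).
Since E is not senior to A, the subordination leaves the order unchanged.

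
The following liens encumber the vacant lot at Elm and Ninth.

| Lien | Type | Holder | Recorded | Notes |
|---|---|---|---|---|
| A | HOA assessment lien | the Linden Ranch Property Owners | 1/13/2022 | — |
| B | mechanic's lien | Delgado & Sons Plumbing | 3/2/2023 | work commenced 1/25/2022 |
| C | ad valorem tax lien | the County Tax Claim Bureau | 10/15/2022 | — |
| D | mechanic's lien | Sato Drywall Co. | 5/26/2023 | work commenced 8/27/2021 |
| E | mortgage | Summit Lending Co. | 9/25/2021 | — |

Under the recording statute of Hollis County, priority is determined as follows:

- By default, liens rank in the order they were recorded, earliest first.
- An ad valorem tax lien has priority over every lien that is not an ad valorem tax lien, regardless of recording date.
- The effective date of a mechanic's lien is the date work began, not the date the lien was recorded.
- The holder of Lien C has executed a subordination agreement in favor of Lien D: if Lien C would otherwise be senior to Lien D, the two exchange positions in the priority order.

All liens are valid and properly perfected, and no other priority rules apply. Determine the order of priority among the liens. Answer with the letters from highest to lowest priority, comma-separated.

D, C, E, A, B

First, effective dates: B is treated as recorded 1/25/2022, the work-commencement date; D's effective date is 8/27/2021, when work began.
C, as an ad valorem tax lien, has superpriority and ranks first.
Ordering the rest by effective date: D (8/27/2021), E (9/25/2021), A (1/13/2022), B (1/25/2022).
The subordination applies — C was senior to D — so C and D swap.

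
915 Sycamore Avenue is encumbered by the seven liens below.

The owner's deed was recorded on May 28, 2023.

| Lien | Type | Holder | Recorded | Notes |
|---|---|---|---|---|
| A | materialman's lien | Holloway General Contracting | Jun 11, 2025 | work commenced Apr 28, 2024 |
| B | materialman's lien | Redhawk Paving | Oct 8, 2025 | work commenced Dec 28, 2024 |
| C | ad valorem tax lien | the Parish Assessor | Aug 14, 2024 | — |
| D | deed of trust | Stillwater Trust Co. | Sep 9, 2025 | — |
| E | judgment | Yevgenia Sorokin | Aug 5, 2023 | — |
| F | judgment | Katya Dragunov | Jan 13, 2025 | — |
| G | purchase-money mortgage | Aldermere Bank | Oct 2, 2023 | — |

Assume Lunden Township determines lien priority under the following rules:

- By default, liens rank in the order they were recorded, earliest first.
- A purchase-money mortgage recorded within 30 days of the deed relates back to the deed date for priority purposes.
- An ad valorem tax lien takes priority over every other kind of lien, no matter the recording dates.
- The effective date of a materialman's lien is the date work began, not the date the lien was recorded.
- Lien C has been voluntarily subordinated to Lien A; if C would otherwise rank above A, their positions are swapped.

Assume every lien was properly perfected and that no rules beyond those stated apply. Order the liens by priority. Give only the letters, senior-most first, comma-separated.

A, E, G, C, B, F, D

Effective dates: A is treated as recorded Apr 28, 2024, the work-commencement date; B's effective date is Dec 28, 2024, when work began; G missed the 30-day window (127 days after the deed), so its recording date stands.
C is an ad valorem tax lien and takes priority over every other lien.
Remaining liens by effective date: E (Aug 5, 2023), G (Oct 2, 2023), A (Apr 28, 2024), B (Dec 28, 2024), F (Jan 13, 2025), D (Sep 9, 2025).
C is senior to A before the subordination, so the two trade places.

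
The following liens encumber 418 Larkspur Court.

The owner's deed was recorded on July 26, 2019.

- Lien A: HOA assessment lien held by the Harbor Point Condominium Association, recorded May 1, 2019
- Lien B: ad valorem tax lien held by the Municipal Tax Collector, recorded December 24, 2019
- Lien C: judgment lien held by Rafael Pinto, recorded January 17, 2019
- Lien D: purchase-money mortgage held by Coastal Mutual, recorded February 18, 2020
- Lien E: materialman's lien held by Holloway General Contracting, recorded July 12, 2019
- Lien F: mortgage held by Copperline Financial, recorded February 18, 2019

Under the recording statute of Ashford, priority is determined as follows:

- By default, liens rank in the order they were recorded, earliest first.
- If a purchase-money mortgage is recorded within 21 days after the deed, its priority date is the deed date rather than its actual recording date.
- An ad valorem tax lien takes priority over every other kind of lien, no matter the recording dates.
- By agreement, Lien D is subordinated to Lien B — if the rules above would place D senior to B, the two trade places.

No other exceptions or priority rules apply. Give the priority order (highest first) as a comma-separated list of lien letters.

B, C, F, A, E, D

First, effective dates: D was recorded 207 days after the deed — beyond 21 days — so no relation-back applies.
B is an ad valorem tax lien, so it outranks all other liens regardless of date.
Among the remaining liens, by effective date: C (January 17, 2019), F (February 18, 2019), A (May 1, 2019), E (July 12, 2019), D (February 18, 2020).
D already ranks below B; the subordination has no effect.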